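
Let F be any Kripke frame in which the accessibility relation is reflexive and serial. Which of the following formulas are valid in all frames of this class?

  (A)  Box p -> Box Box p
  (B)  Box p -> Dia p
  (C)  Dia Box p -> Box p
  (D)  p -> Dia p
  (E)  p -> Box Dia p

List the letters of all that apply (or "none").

B, D

(A) Box p -> Box Box p is axiom 4; it is valid on a frame exactly when R is transitive. Such an R need not be transitive, so not valid.
(B) axiom D: valid iff R is serial. Every such R is serial — valid.
(C) the dual of axiom 5: valid iff R is euclidean. Such an R need not be euclidean — not valid.
(D) p -> Dia p is the dual of axiom T; it is valid on a frame exactly when R is reflexive. Every such R is reflexive, so valid.
(E) p -> Box Dia p is axiom B, which corresponds to symmetry. Such an R need not be symmetric — not valid.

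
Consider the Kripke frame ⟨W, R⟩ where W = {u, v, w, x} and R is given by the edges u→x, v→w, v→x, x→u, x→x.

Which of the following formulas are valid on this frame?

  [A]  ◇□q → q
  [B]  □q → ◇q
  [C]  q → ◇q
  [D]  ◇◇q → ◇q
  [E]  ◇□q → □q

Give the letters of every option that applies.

R is not reflexive: not u R u.
R is not symmetric: v R w but not w R v.
R is not transitive: u R x and x R u but not u R u.
R is not euclidean: v R w and v R x but not w R x.
R is not serial: w has no R-successor.
(A) ◇□q → q is the dual of axiom B; it is valid on a frame exactly when R is symmetric. R is not symmetric, so not valid.
(B) axiom D: valid iff R is serial. R is not serial — not valid.
(C) the dual of axiom T: valid iff R is reflexive. R is not reflexive — not valid.
(D) the dual of axiom 4: valid iff R is transitive. R is not transitive — not valid.
(E) ◇□q → □q is the dual of axiom 5; it is valid on a frame exactly when R is euclidean. R is not euclidean, so not valid.

none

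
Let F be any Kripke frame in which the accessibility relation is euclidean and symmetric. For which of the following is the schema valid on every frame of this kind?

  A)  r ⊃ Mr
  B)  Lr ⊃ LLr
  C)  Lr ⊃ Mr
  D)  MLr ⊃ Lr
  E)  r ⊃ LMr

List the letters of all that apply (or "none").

A symmetric euclidean relation is transitive (uRv and vRw give vRu by symmetry, then uRw by the euclidean condition, applied at v).
(A) r ⊃ Mr is the dual of axiom T; it is valid on a frame exactly when R is reflexive. Such an R need not be reflexive, so not valid.
(B) Lr ⊃ LLr (axiom 4) characterises the transitive frames. Every such R is transitive — valid.
(C) Lr ⊃ Mr (axiom D) characterises the serial frames. Such an R need not be serial — not valid.
(D) MLr ⊃ Lr is the dual of axiom 5, which corresponds to the euclidean property. Every such R is euclidean — valid.
(E) r ⊃ LMr (axiom B) characterises the symmetric frames. Every such R is symmetric — valid.

B, D, E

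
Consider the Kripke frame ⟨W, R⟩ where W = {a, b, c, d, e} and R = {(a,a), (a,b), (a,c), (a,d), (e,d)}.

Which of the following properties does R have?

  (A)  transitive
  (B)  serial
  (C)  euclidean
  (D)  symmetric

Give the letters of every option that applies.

A

(A) transitive: R is closed under composition.
(B) not serial: b has no R-successor.
(C) not euclidean: a R b and a R a but not b R a.
(D) not symmetric: a R b but not b R a.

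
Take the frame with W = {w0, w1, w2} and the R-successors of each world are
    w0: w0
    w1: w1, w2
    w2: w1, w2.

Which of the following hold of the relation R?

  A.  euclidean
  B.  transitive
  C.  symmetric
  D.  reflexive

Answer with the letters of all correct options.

(A) euclidean: any two R-successors of the same world are R-related.
(B) transitive: R is closed under composition.
(C) symmetric: every R-edge is matched by its reverse.
(D) reflexive: each world relates to itself.

A, B, C, D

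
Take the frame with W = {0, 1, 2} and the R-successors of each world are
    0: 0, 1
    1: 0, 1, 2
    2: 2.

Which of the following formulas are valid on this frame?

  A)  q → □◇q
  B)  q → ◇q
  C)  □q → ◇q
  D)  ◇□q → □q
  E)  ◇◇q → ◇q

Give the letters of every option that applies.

R is reflexive: each world relates to itself.
R is not symmetric: 1 R 2 but not 2 R 1.
R is not transitive: 0 R 1 and 1 R 2 but not 0 R 2.
R is not euclidean: 1 R 0 and 1 R 2 but not 0 R 2.
R is serial: every world has an R-successor.
(A) axiom B: valid iff R is symmetric. R is not symmetric — not valid.
(B) q → ◇q is the dual of axiom T; it is valid on a frame exactly when R is reflexive. R is reflexive, so valid.
(C) □q → ◇q (axiom D) characterises the serial frames. R is serial — valid.
(D) ◇□q → □q is the dual of axiom 5; it is valid on a frame exactly when R is euclidean. R is not euclidean, so not valid.
(E) ◇◇q → ◇q (the dual of axiom 4) characterises the transitive frames. R is not transitive — not valid.

B, C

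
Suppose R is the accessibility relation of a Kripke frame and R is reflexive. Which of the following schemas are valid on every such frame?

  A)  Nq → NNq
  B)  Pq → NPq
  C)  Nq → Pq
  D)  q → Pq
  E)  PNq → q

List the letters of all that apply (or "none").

C, D

A reflexive relation is serial.
(A) Nq → NNq is axiom 4, which corresponds to transitivity. Such an R need not be transitive — not valid.
(B) Pq → NPq (axiom 5) characterises the euclidean frames. Such an R need not be euclidean — not valid.
(C) Nq → Pq is axiom D, which corresponds to seriality. Every such R is serial — valid.
(D) q → Pq is the dual of axiom T; it is valid on a frame exactly when R is reflexive. Every such R is reflexive, so valid.
(E) the dual of axiom B: valid iff R is symmetric. Such an R need not be symmetric — not valid.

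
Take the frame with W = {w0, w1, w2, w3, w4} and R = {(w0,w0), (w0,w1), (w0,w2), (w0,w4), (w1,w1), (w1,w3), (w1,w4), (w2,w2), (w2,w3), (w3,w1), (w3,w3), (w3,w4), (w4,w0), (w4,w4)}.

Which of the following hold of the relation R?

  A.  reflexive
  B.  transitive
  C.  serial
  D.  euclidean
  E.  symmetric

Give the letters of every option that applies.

A, C

(A) reflexive: each world relates to itself.
(B) not transitive: w0 R w1 and w1 R w3 but not w0 R w3.
(C) serial: every world has an R-successor.
(D) not euclidean: w0 R w1 and w0 R w0 but not w1 R w0.
(E) not symmetric: w0 R w1 but not w1 R w0.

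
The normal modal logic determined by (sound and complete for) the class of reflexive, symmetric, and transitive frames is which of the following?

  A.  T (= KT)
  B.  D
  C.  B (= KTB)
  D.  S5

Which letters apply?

D

(A) T (= KT) is determined by the class of reflexive frames.
(B) D is determined by the class of serial frames.
(C) B (= KTB) is determined by the class of reflexive and symmetric frames.
(D) S5 is determined by exactly this class.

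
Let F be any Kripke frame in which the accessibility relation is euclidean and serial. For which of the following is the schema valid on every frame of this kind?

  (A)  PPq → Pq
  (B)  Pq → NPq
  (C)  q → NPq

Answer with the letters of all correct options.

(A) the dual of axiom 4: valid iff R is transitive. Such an R need not be transitive — not valid.
(B) Pq → NPq is axiom 5; it is valid on a frame exactly when R is euclidean. Every such R is euclidean, so valid.
(C) q → NPq is axiom B, which corresponds to symmetry. Such an R need not be symmetric — not valid.

B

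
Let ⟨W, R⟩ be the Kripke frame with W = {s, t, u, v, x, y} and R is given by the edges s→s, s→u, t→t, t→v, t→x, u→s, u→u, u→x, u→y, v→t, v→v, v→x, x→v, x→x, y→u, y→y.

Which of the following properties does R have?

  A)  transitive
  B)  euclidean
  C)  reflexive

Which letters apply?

C

(A) not transitive: s R u and u R x but not s R x.
(B) not euclidean: t R x and t R t but not x R t.
(C) reflexive: each world relates to itself.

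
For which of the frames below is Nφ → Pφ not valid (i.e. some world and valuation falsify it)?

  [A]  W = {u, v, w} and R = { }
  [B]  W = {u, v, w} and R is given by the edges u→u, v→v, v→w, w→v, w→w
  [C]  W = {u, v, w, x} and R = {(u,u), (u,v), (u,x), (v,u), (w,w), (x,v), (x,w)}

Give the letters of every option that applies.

A

The schema Nφ → Pφ is axiom D; it is valid on a frame iff R is serial.
(A) R is not serial (u has no R-successor), so the schema fails here.
(B) R is serial (every world has an R-successor), so the schema is valid here.
(C) R is serial (every world has an R-successor), so the schema is valid here.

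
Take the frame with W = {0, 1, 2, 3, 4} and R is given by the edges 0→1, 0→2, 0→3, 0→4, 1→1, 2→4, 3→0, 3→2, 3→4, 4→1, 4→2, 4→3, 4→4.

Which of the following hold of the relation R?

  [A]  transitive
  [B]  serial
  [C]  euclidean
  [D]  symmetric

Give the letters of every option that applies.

(A) not transitive: 0 R 3 and 3 R 0 but not 0 R 0.
(B) serial: every world has an R-successor.
(C) not euclidean: 0 R 1 and 0 R 2 but not 1 R 2.
(D) not symmetric: 0 R 1 but not 1 R 0.

B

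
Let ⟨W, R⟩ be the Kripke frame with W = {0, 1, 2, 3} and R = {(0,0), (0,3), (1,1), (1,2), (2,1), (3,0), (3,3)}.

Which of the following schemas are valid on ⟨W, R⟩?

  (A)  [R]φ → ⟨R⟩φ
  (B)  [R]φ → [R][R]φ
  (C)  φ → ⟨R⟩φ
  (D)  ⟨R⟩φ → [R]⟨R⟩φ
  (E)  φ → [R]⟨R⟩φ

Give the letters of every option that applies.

R is not reflexive: not 2 R 2.
R is symmetric: every R-edge is matched by its reverse.
R is not transitive: 2 R 1 and 1 R 2 but not 2 R 2.
R is not euclidean: 1 R 2 and 1 R 2 but not 2 R 2.
R is serial: every world has an R-successor.
(A) [R]φ → ⟨R⟩φ is axiom D; it is valid on a frame exactly when R is serial. R is serial, so valid.
(B) [R]φ → [R][R]φ is axiom 4, which corresponds to transitivity. R is not transitive — not valid.
(C) φ → ⟨R⟩φ is the dual of axiom T; it is valid on a frame exactly when R is reflexive. R is not reflexive, so not valid.
(D) ⟨R⟩φ → [R]⟨R⟩φ (axiom 5) characterises the euclidean frames. R is not euclidean — not valid.
(E) axiom B: valid iff R is symmetric. R is symmetric — valid.

A, E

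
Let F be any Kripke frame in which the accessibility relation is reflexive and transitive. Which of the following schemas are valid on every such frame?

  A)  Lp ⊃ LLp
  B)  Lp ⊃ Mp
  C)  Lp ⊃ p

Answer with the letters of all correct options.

Reflexive relations are serial.
(A) Lp ⊃ LLp is axiom 4, which corresponds to transitivity. Every such R is transitive — valid.
(B) axiom D: valid iff R is serial. Every such R is serial — valid.
(C) Lp ⊃ p (axiom T) characterises the reflexive frames. Every such R is reflexive — valid.

A, B, C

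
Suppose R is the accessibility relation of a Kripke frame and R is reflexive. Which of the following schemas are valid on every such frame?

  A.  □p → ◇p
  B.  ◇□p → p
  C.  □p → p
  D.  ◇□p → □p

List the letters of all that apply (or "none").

A reflexive relation is serial.
(A) □p → ◇p is axiom D, which corresponds to seriality. Every such R is serial — valid.
(B) the dual of axiom B: valid iff R is symmetric. Such an R need not be symmetric — not valid.
(C) □p → p is axiom T; it is valid on a frame exactly when R is reflexive. Every such R is reflexive, so valid.
(D) the dual of axiom 5: valid iff R is euclidean. Such an R need not be euclidean — not valid.

A, C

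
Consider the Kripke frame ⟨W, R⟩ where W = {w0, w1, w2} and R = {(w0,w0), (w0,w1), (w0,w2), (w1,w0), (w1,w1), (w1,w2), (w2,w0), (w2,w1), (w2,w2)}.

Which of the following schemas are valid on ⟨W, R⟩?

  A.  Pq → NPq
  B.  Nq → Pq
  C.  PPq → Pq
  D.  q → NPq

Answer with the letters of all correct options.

R is symmetric: every R-edge is matched by its reverse.
R is transitive: R is closed under composition.
R is euclidean: any two R-successors of the same world are R-related.
R is serial: every world has an R-successor.
(A) axiom 5: valid iff R is euclidean. R is euclidean — valid.
(B) Nq → Pq (axiom D) characterises the serial frames. R is serial — valid.
(C) PPq → Pq is the dual of axiom 4; it is valid on a frame exactly when R is transitive. R is transitive, so valid.
(D) q → NPq is axiom B; it is valid on a frame exactly when R is symmetric. R is symmetric, so valid.

A, B, C, D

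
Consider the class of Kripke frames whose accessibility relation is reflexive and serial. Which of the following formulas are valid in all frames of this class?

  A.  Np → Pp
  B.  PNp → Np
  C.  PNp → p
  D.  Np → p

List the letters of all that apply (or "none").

(A) axiom D: valid iff R is serial. Every such R is serial — valid.
(B) PNp → Np is the dual of axiom 5; it is valid on a frame exactly when R is euclidean. Such an R need not be euclidean, so not valid.
(C) PNp → p is the dual of axiom B; it is valid on a frame exactly when R is symmetric. Such an R need not be symmetric, so not valid.
(D) axiom T: valid iff R is reflexive. Every such R is reflexive — valid.

A, D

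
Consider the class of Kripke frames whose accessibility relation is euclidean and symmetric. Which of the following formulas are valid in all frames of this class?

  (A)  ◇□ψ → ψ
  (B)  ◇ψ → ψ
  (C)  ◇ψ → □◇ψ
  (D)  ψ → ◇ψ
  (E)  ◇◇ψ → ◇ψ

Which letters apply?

A symmetric euclidean relation is transitive (uRv and vRw give vRu by symmetry, then uRw by the euclidean condition, applied at v).
(A) the dual of axiom B: valid iff R is symmetric. Every such R is symmetric — valid.
(B) ◇ψ → ψ (the converse of T) corresponds to R being a subset of the identity. Such an R need not be a subset of the identity, so not valid.
(C) ◇ψ → □◇ψ is axiom 5; it is valid on a frame exactly when R is euclidean. Every such R is euclidean, so valid.
(D) ψ → ◇ψ (the dual of axiom T) characterises the reflexive frames. Such an R need not be reflexive — not valid.
(E) the dual of axiom 4: valid iff R is transitive. Every such R is transitive — valid.

A, C, E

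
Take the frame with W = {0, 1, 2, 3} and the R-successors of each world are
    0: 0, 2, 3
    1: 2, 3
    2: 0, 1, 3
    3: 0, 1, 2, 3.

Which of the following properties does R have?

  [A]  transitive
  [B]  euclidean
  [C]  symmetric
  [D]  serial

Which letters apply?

C, D

(A) not transitive: 0 R 2 and 2 R 1 but not 0 R 1.
(B) not euclidean: 2 R 0 and 2 R 1 but not 0 R 1.
(C) symmetric: every R-edge is matched by its reverse.
(D) serial: every world has an R-successor.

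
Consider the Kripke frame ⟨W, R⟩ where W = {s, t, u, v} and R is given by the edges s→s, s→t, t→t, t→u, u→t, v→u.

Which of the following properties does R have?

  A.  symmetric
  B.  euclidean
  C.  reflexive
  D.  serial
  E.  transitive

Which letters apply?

D

(A) not symmetric: s R t but not t R s.
(B) not euclidean: s R t and s R s but not t R s.
(C) not reflexive: not u R u.
(D) serial: every world has an R-successor.
(E) not transitive: s R t and t R u but not s R u.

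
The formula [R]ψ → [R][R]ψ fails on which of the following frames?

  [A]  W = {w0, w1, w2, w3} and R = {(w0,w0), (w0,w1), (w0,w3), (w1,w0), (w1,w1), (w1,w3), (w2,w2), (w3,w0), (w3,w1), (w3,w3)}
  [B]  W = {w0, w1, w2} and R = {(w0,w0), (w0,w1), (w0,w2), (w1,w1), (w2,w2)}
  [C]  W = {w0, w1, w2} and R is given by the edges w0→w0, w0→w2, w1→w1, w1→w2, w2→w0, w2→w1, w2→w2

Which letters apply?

C

The schema [R]ψ → [R][R]ψ is axiom 4; it is valid on a frame iff R is transitive.
(A) R is transitive (R is closed under composition), so the schema is valid here.
(B) R is transitive (R is closed under composition), so the schema is valid here.
(C) R is not transitive (w0 R w2 and w2 R w1 but not w0 R w1), so the schema fails here.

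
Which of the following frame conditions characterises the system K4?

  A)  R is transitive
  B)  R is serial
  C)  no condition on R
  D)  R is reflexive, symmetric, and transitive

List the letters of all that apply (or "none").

A

(A) K4 is sound and complete for exactly this class.
(B) this class determines D, not K4.
(C) this class determines K, not K4.
(D) this class determines S5, not K4.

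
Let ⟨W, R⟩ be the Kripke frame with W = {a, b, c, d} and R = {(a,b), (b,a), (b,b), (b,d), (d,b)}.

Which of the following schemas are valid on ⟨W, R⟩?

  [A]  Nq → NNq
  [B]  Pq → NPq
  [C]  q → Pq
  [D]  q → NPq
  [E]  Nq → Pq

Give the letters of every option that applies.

D

R is not reflexive: not a R a.
R is symmetric: every R-edge is matched by its reverse.
R is not transitive: a R b and b R a but not a R a.
R is not euclidean: b R a and b R d but not a R d.
R is not serial: c has no R-successor.
(A) axiom 4: valid iff R is transitive. R is not transitive — not valid.
(B) Pq → NPq (axiom 5) characterises the euclidean frames. R is not euclidean — not valid.
(C) q → Pq (the dual of axiom T) characterises the reflexive frames. R is not reflexive — not valid.
(D) q → NPq is axiom B; it is valid on a frame exactly when R is symmetric. R is symmetric, so valid.
(E) Nq → Pq is axiom D, which corresponds to seriality. R is not serial — not valid.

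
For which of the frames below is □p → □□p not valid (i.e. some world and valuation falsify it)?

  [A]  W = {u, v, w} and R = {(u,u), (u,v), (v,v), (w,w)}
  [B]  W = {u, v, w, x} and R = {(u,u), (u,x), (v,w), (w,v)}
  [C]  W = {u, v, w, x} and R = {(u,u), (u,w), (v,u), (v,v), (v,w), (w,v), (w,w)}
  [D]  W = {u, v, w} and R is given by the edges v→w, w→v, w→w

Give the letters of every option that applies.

The schema □p → □□p is axiom 4; it is valid on a frame iff R is transitive.
(A) R is transitive (R is closed under composition), so the schema is valid here.
(B) R is not transitive (v R w and w R v but not v R v), so the schema fails here.
(C) R is not transitive (u R w and w R v but not u R v), so the schema fails here.
(D) R is not transitive (v R w and w R v but not v R v), so the schema fails here.

B, C, D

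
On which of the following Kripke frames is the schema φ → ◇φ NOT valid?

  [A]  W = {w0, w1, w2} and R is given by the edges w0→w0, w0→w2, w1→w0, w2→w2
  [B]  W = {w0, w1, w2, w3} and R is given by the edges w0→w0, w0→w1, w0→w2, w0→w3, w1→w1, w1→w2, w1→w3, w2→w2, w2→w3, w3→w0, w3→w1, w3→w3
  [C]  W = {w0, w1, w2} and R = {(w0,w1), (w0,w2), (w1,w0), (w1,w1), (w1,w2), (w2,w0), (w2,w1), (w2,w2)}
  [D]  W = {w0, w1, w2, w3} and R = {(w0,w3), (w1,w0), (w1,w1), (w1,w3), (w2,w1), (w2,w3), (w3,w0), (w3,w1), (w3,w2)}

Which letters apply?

The schema φ → ◇φ is the dual of axiom T; it is valid on a frame iff R is reflexive.
(A) R is not reflexive (not w1 R w1), so the schema fails here.
(B) R is reflexive (each world relates to itself), so the schema is valid here.
(C) R is not reflexive (not w0 R w0), so the schema fails here.
(D) R is not reflexive (not w0 R w0), so the schema fails here.

A, C, D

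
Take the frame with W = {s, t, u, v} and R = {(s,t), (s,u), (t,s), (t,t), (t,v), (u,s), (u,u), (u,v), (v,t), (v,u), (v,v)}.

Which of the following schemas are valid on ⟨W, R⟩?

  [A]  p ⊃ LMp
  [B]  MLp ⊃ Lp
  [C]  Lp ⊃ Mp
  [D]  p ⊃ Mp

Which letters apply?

R is not reflexive: not s R s.
R is symmetric: every R-edge is matched by its reverse.
R is not euclidean: s R t and s R u but not t R u.
R is serial: every world has an R-successor.
(A) p ⊃ LMp (axiom B) characterises the symmetric frames. R is symmetric — valid.
(B) MLp ⊃ Lp is the dual of axiom 5, which corresponds to the euclidean property. R is not euclidean — not valid.
(C) Lp ⊃ Mp is axiom D, which corresponds to seriality. R is serial — valid.
(D) the dual of axiom T: valid iff R is reflexive. R is not reflexive — not valid.

A, C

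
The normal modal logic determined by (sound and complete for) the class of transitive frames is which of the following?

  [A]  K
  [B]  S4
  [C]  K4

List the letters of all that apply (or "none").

C

(A) K is determined by the class of arbitrary frames.
(B) S4 is determined by the class of reflexive and transitive frames.
(C) K4 is determined by exactly this class.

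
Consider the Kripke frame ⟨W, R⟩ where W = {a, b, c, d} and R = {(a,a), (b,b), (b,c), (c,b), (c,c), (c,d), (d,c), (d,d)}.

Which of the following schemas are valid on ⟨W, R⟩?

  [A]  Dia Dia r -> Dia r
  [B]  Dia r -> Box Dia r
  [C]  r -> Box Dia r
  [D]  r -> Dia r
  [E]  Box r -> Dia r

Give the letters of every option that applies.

C, D, E

R is reflexive: each world relates to itself.
R is symmetric: every R-edge is matched by its reverse.
R is not transitive: b R c and c R d but not b R d.
R is not euclidean: c R b and c R d but not b R d.
R is serial: every world has an R-successor.
(A) the dual of axiom 4: valid iff R is transitive. R is not transitive — not valid.
(B) axiom 5: valid iff R is euclidean. R is not euclidean — not valid.
(C) r -> Box Dia r (axiom B) characterises the symmetric frames. R is symmetric — valid.
(D) r -> Dia r is the dual of axiom T, which corresponds to reflexivity. R is reflexive — valid.
(E) axiom D: valid iff R is serial. R is serial — valid.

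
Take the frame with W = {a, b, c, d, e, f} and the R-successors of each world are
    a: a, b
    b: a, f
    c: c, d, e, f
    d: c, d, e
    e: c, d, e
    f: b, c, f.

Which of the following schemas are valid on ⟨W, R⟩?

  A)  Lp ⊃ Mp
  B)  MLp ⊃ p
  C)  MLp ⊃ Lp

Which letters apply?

A, B

R is symmetric: every R-edge is matched by its reverse.
R is not euclidean: b R a and b R f but not a R f.
R is serial: every world has an R-successor.
(A) Lp ⊃ Mp is axiom D, which corresponds to seriality. R is serial — valid.
(B) the dual of axiom B: valid iff R is symmetric. R is symmetric — valid.
(C) MLp ⊃ Lp is the dual of axiom 5, which corresponds to the euclidean property. R is not euclidean — not valid.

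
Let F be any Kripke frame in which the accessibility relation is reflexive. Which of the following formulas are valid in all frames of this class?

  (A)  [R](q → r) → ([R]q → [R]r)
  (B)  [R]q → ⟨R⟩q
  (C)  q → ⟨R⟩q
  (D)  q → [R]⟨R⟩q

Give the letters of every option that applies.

A, B, C

A reflexive relation is serial.
(A) this is just K, valid on every normal frame.
(B) [R]q → ⟨R⟩q (axiom D) characterises the serial frames. Every such R is serial — valid.
(C) q → ⟨R⟩q is the dual of axiom T, which corresponds to reflexivity. Every such R is reflexive — valid.
(D) axiom B: valid iff R is symmetric. Such an R need not be symmetric — not valid.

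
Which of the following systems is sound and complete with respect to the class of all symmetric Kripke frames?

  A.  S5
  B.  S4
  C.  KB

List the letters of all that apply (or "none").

(A) S5 is determined by the class of reflexive, symmetric, and transitive frames.
(B) S4 is determined by the class of reflexive and transitive frames.
(C) KB is determined by exactly this class.

C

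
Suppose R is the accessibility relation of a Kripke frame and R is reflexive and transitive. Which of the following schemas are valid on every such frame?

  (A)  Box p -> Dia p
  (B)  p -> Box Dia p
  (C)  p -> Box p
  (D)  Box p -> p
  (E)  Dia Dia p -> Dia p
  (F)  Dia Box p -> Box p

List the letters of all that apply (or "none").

Reflexive relations are serial.
(A) Box p -> Dia p is axiom D, which corresponds to seriality. Every such R is serial — valid.
(B) axiom B: valid iff R is symmetric. Such an R need not be symmetric — not valid.
(C) p -> Box p is valid only on frames where every R-edge is a self-loop. Such an R need not be a subset of the identity — not valid.
(D) Box p -> p is axiom T; it is valid on a frame exactly when R is reflexive. Every such R is reflexive, so valid.
(E) Dia Dia p -> Dia p (the dual of axiom 4) characterises the transitive frames. Every such R is transitive — valid.
(F) Dia Box p -> Box p (the dual of axiom 5) characterises the euclidean frames. Such an R need not be euclidean — not valid.

A, D, E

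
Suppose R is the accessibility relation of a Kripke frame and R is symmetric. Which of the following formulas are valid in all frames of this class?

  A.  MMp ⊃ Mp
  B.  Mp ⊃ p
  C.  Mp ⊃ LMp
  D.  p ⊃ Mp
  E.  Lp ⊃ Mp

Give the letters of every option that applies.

(A) MMp ⊃ Mp is the dual of axiom 4; it is valid on a frame exactly when R is transitive. Such an R need not be transitive, so not valid.
(B) Mp ⊃ p (the converse of T) corresponds to R being a subset of the identity. Such an R need not be a subset of the identity, so not valid.
(C) Mp ⊃ LMp (axiom 5) characterises the euclidean frames. Such an R need not be euclidean — not valid.
(D) the dual of axiom T: valid iff R is reflexive. Such an R need not be reflexive — not valid.
(E) Lp ⊃ Mp is axiom D, which corresponds to seriality. Such an R need not be serial — not valid.

none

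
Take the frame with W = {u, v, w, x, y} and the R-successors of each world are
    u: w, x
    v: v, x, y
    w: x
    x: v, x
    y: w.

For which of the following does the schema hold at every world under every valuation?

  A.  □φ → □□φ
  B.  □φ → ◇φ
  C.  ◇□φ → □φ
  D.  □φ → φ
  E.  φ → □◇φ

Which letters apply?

B

R is not reflexive: not u R u.
R is not symmetric: u R w but not w R u.
R is not transitive: u R x and x R v but not u R v.
R is not euclidean: u R x and u R w but not x R w.
R is serial: every world has an R-successor.
(A) □φ → □□φ (axiom 4) characterises the transitive frames. R is not transitive — not valid.
(B) axiom D: valid iff R is serial. R is serial — valid.
(C) the dual of axiom 5: valid iff R is euclidean. R is not euclidean — not valid.
(D) □φ → φ (axiom T) characterises the reflexive frames. R is not reflexive — not valid.
(E) axiom B: valid iff R is symmetric. R is not symmetric — not valid.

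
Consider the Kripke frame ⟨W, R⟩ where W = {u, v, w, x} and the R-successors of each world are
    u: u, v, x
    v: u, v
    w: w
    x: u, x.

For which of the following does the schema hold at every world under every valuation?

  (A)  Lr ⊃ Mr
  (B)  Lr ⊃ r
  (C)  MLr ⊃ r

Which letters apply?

R is reflexive: each world relates to itself.
R is symmetric: every R-edge is matched by its reverse.
R is serial: every world has an R-successor.
(A) axiom D: valid iff R is serial. R is serial — valid.
(B) axiom T: valid iff R is reflexive. R is reflexive — valid.
(C) MLr ⊃ r is the dual of axiom B; it is valid on a frame exactly when R is symmetric. R is symmetric, so valid.

A, B, C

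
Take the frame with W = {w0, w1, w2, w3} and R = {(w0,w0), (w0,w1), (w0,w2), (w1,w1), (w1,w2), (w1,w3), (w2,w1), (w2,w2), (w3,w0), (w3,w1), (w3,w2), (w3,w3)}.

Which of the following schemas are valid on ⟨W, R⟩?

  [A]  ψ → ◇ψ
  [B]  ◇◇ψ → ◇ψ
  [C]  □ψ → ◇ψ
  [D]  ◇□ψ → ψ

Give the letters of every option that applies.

R is reflexive: each world relates to itself.
R is not symmetric: w0 R w1 but not w1 R w0.
R is not transitive: w0 R w1 and w1 R w3 but not w0 R w3.
R is serial: every world has an R-successor.
(A) ψ → ◇ψ (the dual of axiom T) characterises the reflexive frames. R is reflexive — valid.
(B) ◇◇ψ → ◇ψ (the dual of axiom 4) characterises the transitive frames. R is not transitive — not valid.
(C) □ψ → ◇ψ (axiom D) characterises the serial frames. R is serial — valid.
(D) the dual of axiom B: valid iff R is symmetric. R is not symmetric — not valid.

A, C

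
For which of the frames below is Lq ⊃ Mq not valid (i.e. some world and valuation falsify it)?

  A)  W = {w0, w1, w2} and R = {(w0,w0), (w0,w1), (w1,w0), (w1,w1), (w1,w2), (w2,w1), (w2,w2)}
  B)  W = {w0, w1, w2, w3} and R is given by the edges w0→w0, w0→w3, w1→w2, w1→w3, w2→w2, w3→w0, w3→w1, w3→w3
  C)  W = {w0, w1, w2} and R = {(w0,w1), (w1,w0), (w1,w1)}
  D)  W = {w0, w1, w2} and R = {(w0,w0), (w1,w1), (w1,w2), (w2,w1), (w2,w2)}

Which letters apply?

C

The schema Lq ⊃ Mq is axiom D; it is valid on a frame iff R is serial.
(A) R is serial (every world has an R-successor), so the schema is valid here.
(B) R is serial (every world has an R-successor), so the schema is valid here.
(C) R is not serial (w2 has no R-successor), so the schema fails here.
(D) R is serial (every world has an R-successor), so the schema is valid here.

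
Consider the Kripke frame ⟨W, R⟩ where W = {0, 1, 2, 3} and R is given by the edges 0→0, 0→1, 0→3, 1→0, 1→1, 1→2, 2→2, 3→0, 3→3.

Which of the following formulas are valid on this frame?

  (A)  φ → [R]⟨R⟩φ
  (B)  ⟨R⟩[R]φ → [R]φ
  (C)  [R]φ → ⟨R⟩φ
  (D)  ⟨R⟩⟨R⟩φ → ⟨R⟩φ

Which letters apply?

C

R is not symmetric: 1 R 2 but not 2 R 1.
R is not transitive: 0 R 1 and 1 R 2 but not 0 R 2.
R is not euclidean: 0 R 1 and 0 R 3 but not 1 R 3.
R is serial: every world has an R-successor.
(A) φ → [R]⟨R⟩φ is axiom B, which corresponds to symmetry. R is not symmetric — not valid.
(B) the dual of axiom 5: valid iff R is euclidean. R is not euclidean — not valid.
(C) axiom D: valid iff R is serial. R is serial — valid.
(D) the dual of axiom 4: valid iff R is transitive. R is not transitive — not valid.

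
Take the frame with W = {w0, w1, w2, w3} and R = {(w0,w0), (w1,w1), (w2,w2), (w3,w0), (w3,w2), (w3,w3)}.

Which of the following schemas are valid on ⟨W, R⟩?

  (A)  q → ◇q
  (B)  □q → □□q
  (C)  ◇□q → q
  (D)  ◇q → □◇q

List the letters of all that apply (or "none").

A, B

R is reflexive: each world relates to itself.
R is not symmetric: w3 R w0 but not w0 R w3.
R is transitive: R is closed under composition.
R is not euclidean: w3 R w0 and w3 R w2 but not w0 R w2.
(A) the dual of axiom T: valid iff R is reflexive. R is reflexive — valid.
(B) □q → □□q is axiom 4, which corresponds to transitivity. R is transitive — valid.
(C) the dual of axiom B: valid iff R is symmetric. R is not symmetric — not valid.
(D) axiom 5: valid iff R is euclidean. R is not euclidean — not valid.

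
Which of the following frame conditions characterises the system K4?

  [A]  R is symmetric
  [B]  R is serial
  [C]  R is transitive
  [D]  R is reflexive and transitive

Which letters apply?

C

(A) this class determines KB, not K4.
(B) this class determines D, not K4.
(C) K4 is sound and complete for exactly this class.
(D) this class determines S4, not K4.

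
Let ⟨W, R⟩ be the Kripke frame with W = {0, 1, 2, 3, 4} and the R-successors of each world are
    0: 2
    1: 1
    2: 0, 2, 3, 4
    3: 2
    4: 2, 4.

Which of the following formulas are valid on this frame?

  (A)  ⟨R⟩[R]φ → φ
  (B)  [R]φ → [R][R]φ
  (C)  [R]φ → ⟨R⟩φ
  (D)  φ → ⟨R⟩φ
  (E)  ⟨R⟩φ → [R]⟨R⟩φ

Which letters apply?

R is not reflexive: not 0 R 0.
R is symmetric: every R-edge is matched by its reverse.
R is not transitive: 0 R 2 and 2 R 0 but not 0 R 0.
R is not euclidean: 2 R 0 and 2 R 3 but not 0 R 3.
R is serial: every world has an R-successor.
(A) ⟨R⟩[R]φ → φ is the dual of axiom B; it is valid on a frame exactly when R is symmetric. R is symmetric, so valid.
(B) [R]φ → [R][R]φ is axiom 4, which corresponds to transitivity. R is not transitive — not valid.
(C) [R]φ → ⟨R⟩φ (axiom D) characterises the serial frames. R is serial — valid.
(D) the dual of axiom T: valid iff R is reflexive. R is not reflexive — not valid.
(E) ⟨R⟩φ → [R]⟨R⟩φ (axiom 5) characterises the euclidean frames. R is not euclidean — not valid.

A, C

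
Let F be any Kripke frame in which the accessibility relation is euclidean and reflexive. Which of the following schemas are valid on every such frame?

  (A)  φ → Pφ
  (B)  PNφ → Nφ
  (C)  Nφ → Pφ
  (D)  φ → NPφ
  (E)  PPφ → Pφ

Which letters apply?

A reflexive euclidean relation is also symmetric (from wRw and wRv the euclidean condition gives vRw) and hence transitive; it is an equivalence relation.
(A) φ → Pφ is the dual of axiom T, which corresponds to reflexivity. Every such R is reflexive — valid.
(B) PNφ → Nφ is the dual of axiom 5, which corresponds to the euclidean property. Every such R is euclidean — valid.
(C) axiom D: valid iff R is serial. Every such R is serial — valid.
(D) φ → NPφ (axiom B) characterises the symmetric frames. Every such R is symmetric — valid.
(E) PPφ → Pφ is the dual of axiom 4, which corresponds to transitivity. Every such R is transitive — valid.

A, B, C, D, E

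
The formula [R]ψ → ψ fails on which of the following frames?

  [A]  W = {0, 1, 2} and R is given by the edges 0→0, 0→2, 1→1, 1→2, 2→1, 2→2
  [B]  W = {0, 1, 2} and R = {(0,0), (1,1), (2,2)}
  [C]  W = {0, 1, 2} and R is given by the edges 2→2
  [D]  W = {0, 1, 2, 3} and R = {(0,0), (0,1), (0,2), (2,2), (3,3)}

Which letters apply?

The schema [R]ψ → ψ is axiom T; it is valid on a frame iff R is reflexive.
(A) R is reflexive (each world relates to itself), so the schema is valid here.
(B) R is reflexive (each world relates to itself), so the schema is valid here.
(C) R is not reflexive (not 0 R 0), so the schema fails here.
(D) R is not reflexive (not 1 R 1), so the schema fails here.

C, D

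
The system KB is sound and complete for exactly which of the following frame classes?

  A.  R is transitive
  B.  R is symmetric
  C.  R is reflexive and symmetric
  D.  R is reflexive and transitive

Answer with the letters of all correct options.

(A) this class determines K4, not KB.
(B) KB is sound and complete for exactly this class.
(C) this class determines B (= KTB), not KB.
(D) this class determines S4, not KB.

B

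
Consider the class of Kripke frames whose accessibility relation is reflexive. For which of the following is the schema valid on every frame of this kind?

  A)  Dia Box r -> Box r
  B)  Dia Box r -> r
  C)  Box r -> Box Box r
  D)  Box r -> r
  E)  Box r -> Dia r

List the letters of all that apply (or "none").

D, E

A reflexive relation is serial.
(A) Dia Box r -> Box r is the dual of axiom 5, which corresponds to the euclidean property. Such an R need not be euclidean — not valid.
(B) Dia Box r -> r (the dual of axiom B) characterises the symmetric frames. Such an R need not be symmetric — not valid.
(C) Box r -> Box Box r (axiom 4) characterises the transitive frames. Such an R need not be transitive — not valid.
(D) Box r -> r is axiom T, which corresponds to reflexivity. Every such R is reflexive — valid.
(E) Box r -> Dia r is axiom D; it is valid on a frame exactly when R is serial. Every such R is serial, so valid.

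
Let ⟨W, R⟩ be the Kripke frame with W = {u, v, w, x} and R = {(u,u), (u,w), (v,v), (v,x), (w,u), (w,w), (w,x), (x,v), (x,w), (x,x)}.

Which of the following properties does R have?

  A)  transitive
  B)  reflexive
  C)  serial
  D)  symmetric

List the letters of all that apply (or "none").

B, C, D

(A) not transitive: u R w and w R x but not u R x.
(B) reflexive: each world relates to itself.
(C) serial: every world has an R-successor.
(D) symmetric: every R-edge is matched by its reverse.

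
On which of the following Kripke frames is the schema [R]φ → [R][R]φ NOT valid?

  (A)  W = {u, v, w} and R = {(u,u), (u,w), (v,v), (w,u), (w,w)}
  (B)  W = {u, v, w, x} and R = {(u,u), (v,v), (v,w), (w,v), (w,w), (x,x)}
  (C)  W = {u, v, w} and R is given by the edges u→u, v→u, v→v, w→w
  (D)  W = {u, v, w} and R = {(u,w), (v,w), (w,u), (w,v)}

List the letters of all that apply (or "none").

The schema [R]φ → [R][R]φ is axiom 4; it is valid on a frame iff R is transitive.
(A) R is transitive (R is closed under composition), so the schema is valid here.
(B) R is transitive (R is closed under composition), so the schema is valid here.
(C) R is transitive (R is closed under composition), so the schema is valid here.
(D) R is not transitive (u R w and w R u but not u R u), so the schema fails here.

D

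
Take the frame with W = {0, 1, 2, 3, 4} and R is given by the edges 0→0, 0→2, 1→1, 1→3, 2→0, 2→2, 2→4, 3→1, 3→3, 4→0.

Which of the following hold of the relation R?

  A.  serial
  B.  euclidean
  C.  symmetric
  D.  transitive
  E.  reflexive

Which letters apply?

(A) serial: every world has an R-successor.
(B) not euclidean: 2 R 0 and 2 R 4 but not 0 R 4.
(C) not symmetric: 2 R 4 but not 4 R 2.
(D) not transitive: 0 R 2 and 2 R 4 but not 0 R 4.
(E) not reflexive: not 4 R 4.

A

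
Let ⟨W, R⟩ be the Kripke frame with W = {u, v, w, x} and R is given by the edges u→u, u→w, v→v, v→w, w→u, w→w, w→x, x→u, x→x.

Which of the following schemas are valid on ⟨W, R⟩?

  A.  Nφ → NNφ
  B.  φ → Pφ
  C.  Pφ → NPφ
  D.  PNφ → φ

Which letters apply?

B

R is reflexive: each world relates to itself.
R is not symmetric: v R w but not w R v.
R is not transitive: u R w and w R x but not u R x.
R is not euclidean: v R w and v R v but not w R v.
(A) Nφ → NNφ (axiom 4) characterises the transitive frames. R is not transitive — not valid.
(B) φ → Pφ is the dual of axiom T, which corresponds to reflexivity. R is reflexive — valid.
(C) Pφ → NPφ is axiom 5, which corresponds to the euclidean property. R is not euclidean — not valid.
(D) PNφ → φ is the dual of axiom B; it is valid on a frame exactly when R is symmetric. R is not symmetric, so not valid.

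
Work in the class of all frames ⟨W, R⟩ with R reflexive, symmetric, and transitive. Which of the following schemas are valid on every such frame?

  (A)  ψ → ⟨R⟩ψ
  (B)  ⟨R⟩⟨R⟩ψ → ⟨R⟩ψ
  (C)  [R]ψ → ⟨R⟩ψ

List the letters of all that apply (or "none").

A relation that is reflexive, symmetric, and transitive is also euclidean and serial.
(A) ψ → ⟨R⟩ψ is the dual of axiom T; it is valid on a frame exactly when R is reflexive. Every such R is reflexive, so valid.
(B) ⟨R⟩⟨R⟩ψ → ⟨R⟩ψ is the dual of axiom 4; it is valid on a frame exactly when R is transitive. Every such R is transitive, so valid.
(C) [R]ψ → ⟨R⟩ψ is axiom D; it is valid on a frame exactly when R is serial. Every such R is serial, so valid.

A, B, C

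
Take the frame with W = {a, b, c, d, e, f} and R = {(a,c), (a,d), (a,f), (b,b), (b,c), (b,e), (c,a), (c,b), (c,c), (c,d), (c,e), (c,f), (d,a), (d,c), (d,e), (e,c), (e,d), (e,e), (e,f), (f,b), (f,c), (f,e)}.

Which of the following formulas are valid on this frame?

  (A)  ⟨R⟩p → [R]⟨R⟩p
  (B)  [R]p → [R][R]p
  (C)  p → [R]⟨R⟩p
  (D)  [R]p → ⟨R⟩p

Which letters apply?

R is not symmetric: a R f but not f R a.
R is not transitive: a R c and c R a but not a R a.
R is not euclidean: a R d and a R f but not d R f.
R is serial: every world has an R-successor.
(A) axiom 5: valid iff R is euclidean. R is not euclidean — not valid.
(B) [R]p → [R][R]p is axiom 4; it is valid on a frame exactly when R is transitive. R is not transitive, so not valid.
(C) p → [R]⟨R⟩p is axiom B; it is valid on a frame exactly when R is symmetric. R is not symmetric, so not valid.
(D) [R]p → ⟨R⟩p is axiom D; it is valid on a frame exactly when R is serial. R is serial, so valid.

D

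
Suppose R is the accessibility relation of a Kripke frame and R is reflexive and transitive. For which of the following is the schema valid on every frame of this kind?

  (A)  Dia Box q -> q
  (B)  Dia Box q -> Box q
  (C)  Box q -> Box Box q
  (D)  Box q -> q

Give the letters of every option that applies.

Reflexive relations are serial.
(A) Dia Box q -> q is the dual of axiom B, which corresponds to symmetry. Such an R need not be symmetric — not valid.
(B) the dual of axiom 5: valid iff R is euclidean. Such an R need not be euclidean — not valid.
(C) Box q -> Box Box q is axiom 4; it is valid on a frame exactly when R is transitive. Every such R is transitive, so valid.
(D) Box q -> q is axiom T, which corresponds to reflexivity. Every such R is reflexive — valid.

C, D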